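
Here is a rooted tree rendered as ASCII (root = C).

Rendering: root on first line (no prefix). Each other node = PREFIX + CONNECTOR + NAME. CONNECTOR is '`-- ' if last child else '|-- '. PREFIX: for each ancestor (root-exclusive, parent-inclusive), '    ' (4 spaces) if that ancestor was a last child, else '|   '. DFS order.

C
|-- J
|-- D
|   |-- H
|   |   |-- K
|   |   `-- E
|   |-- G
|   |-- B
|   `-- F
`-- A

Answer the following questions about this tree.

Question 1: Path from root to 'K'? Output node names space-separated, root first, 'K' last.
Answer: C D H K

Derivation:
Walk down from root: C -> D -> H -> K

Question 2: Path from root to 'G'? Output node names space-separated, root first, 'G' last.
Answer: C D G

Derivation:
Walk down from root: C -> D -> G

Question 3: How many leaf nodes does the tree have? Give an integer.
Answer: 7

Derivation:
Leaves (nodes with no children): A, B, E, F, G, J, K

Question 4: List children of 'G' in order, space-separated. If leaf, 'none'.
Answer: none

Derivation:
Node G's children (from adjacency): (leaf)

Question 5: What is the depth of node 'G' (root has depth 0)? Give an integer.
Path from root to G: C -> D -> G
Depth = number of edges = 2

Answer: 2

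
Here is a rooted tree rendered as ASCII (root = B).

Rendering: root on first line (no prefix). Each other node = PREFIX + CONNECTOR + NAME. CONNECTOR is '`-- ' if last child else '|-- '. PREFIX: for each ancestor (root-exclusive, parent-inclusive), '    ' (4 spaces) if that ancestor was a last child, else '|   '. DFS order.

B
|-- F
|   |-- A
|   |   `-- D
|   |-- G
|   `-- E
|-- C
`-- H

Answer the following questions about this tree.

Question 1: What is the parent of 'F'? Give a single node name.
Scan adjacency: F appears as child of B

Answer: B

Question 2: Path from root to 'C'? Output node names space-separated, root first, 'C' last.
Answer: B C

Derivation:
Walk down from root: B -> C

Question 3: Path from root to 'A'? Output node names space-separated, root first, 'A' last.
Answer: B F A

Derivation:
Walk down from root: B -> F -> A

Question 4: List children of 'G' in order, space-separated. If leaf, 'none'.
Answer: none

Derivation:
Node G's children (from adjacency): (leaf)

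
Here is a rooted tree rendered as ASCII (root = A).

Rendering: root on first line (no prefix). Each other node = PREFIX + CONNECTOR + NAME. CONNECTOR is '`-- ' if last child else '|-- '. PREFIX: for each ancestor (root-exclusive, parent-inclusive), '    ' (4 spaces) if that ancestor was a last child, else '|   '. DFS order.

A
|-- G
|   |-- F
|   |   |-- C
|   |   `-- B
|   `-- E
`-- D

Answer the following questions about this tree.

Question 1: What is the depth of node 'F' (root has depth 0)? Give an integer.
Answer: 2

Derivation:
Path from root to F: A -> G -> F
Depth = number of edges = 2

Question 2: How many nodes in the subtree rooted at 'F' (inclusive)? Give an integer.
Subtree rooted at F contains: B, C, F
Count = 3

Answer: 3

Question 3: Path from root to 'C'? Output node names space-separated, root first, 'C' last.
Answer: A G F C

Derivation:
Walk down from root: A -> G -> F -> C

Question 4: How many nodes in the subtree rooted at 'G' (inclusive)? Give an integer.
Subtree rooted at G contains: B, C, E, F, G
Count = 5

Answer: 5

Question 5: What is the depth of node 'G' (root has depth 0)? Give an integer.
Answer: 1

Derivation:
Path from root to G: A -> G
Depth = number of edges = 1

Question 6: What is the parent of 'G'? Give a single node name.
Scan adjacency: G appears as child of A

Answer: A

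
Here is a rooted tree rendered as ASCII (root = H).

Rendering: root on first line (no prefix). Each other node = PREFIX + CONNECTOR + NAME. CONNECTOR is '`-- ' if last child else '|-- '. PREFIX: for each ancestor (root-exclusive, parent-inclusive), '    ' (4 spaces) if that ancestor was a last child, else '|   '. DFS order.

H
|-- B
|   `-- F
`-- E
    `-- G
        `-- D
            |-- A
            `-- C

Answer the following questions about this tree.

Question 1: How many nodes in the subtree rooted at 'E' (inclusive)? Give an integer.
Answer: 5

Derivation:
Subtree rooted at E contains: A, C, D, E, G
Count = 5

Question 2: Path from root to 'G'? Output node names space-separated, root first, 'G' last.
Answer: H E G

Derivation:
Walk down from root: H -> E -> G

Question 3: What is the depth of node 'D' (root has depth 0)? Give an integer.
Answer: 3

Derivation:
Path from root to D: H -> E -> G -> D
Depth = number of edges = 3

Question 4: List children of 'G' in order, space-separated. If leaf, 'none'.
Answer: D

Derivation:
Node G's children (from adjacency): D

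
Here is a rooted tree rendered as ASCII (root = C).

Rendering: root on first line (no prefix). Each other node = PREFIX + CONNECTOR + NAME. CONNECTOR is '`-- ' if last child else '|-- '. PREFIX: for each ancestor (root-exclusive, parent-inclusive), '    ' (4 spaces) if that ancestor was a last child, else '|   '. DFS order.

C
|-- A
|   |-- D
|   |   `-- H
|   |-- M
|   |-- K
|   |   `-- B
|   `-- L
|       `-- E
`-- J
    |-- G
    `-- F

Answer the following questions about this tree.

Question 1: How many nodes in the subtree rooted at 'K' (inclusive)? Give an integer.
Subtree rooted at K contains: B, K
Count = 2

Answer: 2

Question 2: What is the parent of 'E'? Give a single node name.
Scan adjacency: E appears as child of L

Answer: L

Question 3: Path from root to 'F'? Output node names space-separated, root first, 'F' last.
Walk down from root: C -> J -> F

Answer: C J F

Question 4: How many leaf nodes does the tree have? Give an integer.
Answer: 6

Derivation:
Leaves (nodes with no children): B, E, F, G, H, M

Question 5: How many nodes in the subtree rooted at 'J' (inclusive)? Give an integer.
Answer: 3

Derivation:
Subtree rooted at J contains: F, G, J
Count = 3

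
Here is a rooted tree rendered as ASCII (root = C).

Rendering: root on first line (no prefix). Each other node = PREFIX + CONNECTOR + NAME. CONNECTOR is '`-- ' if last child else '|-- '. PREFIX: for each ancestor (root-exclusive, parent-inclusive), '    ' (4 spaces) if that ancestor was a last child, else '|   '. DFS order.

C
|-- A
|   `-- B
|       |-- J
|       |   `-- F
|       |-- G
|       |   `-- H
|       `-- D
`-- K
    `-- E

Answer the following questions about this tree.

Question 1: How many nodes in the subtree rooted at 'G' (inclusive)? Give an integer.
Answer: 2

Derivation:
Subtree rooted at G contains: G, H
Count = 2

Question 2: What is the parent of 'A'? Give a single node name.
Answer: C

Derivation:
Scan adjacency: A appears as child of C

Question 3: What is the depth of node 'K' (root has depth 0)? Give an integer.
Answer: 1

Derivation:
Path from root to K: C -> K
Depth = number of edges = 1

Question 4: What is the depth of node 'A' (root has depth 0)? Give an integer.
Answer: 1

Derivation:
Path from root to A: C -> A
Depth = number of edges = 1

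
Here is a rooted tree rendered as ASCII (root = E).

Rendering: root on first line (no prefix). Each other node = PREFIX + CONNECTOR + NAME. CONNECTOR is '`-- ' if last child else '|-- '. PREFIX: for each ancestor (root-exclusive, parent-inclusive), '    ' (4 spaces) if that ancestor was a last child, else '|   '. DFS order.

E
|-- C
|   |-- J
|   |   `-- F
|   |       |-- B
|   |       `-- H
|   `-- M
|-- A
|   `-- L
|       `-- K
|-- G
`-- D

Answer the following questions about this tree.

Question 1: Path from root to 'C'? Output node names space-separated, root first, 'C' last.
Walk down from root: E -> C

Answer: E C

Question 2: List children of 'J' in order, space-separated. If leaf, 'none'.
Answer: F

Derivation:
Node J's children (from adjacency): F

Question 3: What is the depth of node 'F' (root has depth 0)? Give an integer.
Path from root to F: E -> C -> J -> F
Depth = number of edges = 3

Answer: 3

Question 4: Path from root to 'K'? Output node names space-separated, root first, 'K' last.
Walk down from root: E -> A -> L -> K

Answer: E A L K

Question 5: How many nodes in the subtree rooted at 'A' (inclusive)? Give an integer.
Answer: 3

Derivation:
Subtree rooted at A contains: A, K, L
Count = 3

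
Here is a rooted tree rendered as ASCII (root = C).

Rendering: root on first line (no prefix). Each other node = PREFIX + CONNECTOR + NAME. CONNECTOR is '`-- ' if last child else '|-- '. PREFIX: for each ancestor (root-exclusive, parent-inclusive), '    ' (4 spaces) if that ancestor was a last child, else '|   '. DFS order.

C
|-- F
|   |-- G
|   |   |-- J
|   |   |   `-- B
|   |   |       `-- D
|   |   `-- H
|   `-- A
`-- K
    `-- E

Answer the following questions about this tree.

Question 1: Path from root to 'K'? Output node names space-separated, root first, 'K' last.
Walk down from root: C -> K

Answer: C K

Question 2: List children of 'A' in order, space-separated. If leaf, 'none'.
Node A's children (from adjacency): (leaf)

Answer: none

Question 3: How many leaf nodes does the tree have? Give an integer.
Answer: 4

Derivation:
Leaves (nodes with no children): A, D, E, H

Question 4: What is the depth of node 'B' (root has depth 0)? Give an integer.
Answer: 4

Derivation:
Path from root to B: C -> F -> G -> J -> B
Depth = number of edges = 4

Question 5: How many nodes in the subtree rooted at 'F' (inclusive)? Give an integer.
Subtree rooted at F contains: A, B, D, F, G, H, J
Count = 7

Answer: 7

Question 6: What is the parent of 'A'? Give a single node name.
Scan adjacency: A appears as child of F

Answer: F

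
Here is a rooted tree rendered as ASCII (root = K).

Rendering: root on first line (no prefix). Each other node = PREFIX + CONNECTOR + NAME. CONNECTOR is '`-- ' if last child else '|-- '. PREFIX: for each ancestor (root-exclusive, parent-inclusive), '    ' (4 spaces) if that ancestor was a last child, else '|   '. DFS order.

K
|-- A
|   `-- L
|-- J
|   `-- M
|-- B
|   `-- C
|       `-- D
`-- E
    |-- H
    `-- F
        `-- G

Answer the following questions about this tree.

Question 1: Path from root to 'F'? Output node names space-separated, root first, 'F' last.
Walk down from root: K -> E -> F

Answer: K E F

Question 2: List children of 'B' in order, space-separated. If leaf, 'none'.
Node B's children (from adjacency): C

Answer: C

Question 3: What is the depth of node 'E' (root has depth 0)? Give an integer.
Answer: 1

Derivation:
Path from root to E: K -> E
Depth = number of edges = 1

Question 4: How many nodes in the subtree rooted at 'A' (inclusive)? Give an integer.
Subtree rooted at A contains: A, L
Count = 2

Answer: 2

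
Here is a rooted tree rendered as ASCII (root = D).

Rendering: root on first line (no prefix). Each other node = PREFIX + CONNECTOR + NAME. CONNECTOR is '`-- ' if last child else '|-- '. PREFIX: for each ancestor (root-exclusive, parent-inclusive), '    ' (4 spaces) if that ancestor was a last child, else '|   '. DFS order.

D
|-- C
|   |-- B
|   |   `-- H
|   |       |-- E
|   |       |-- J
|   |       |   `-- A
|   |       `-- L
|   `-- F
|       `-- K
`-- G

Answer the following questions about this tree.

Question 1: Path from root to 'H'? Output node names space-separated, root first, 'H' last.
Walk down from root: D -> C -> B -> H

Answer: D C B H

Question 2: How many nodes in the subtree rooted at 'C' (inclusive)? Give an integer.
Answer: 9

Derivation:
Subtree rooted at C contains: A, B, C, E, F, H, J, K, L
Count = 9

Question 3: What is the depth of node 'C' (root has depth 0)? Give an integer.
Path from root to C: D -> C
Depth = number of edges = 1

Answer: 1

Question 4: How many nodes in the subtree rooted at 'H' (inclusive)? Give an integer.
Answer: 5

Derivation:
Subtree rooted at H contains: A, E, H, J, L
Count = 5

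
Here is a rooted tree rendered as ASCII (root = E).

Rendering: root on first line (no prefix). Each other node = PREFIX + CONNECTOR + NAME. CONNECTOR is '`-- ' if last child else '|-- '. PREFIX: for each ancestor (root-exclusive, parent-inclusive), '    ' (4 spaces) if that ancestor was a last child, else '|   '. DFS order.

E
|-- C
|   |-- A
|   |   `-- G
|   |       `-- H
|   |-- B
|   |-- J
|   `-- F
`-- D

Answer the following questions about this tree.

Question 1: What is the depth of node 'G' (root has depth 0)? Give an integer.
Answer: 3

Derivation:
Path from root to G: E -> C -> A -> G
Depth = number of edges = 3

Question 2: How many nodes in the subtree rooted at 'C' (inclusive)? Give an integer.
Subtree rooted at C contains: A, B, C, F, G, H, J
Count = 7

Answer: 7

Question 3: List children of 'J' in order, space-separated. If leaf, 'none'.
Answer: none

Derivation:
Node J's children (from adjacency): (leaf)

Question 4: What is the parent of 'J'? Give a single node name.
Answer: C

Derivation:
Scan adjacency: J appears as child of C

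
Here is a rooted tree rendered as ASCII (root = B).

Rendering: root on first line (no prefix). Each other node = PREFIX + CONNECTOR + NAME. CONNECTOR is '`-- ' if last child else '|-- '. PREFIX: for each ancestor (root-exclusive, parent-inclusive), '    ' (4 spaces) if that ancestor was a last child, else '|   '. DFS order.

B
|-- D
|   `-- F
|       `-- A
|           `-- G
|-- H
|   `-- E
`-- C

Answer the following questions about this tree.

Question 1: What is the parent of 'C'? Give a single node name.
Scan adjacency: C appears as child of B

Answer: B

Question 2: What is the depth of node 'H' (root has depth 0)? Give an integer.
Path from root to H: B -> H
Depth = number of edges = 1

Answer: 1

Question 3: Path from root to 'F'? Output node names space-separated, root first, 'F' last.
Walk down from root: B -> D -> F

Answer: B D F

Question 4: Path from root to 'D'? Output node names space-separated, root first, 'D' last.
Walk down from root: B -> D

Answer: B D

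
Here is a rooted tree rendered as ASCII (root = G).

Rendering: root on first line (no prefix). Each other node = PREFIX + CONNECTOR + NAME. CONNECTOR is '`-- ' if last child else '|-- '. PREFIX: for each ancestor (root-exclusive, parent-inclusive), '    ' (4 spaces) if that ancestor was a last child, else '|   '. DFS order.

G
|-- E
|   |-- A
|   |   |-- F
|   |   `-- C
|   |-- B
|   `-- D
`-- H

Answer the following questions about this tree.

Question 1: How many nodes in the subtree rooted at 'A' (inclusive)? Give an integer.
Answer: 3

Derivation:
Subtree rooted at A contains: A, C, F
Count = 3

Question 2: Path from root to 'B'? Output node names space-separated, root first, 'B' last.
Walk down from root: G -> E -> B

Answer: G E B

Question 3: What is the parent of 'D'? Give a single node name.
Scan adjacency: D appears as child of E

Answer: E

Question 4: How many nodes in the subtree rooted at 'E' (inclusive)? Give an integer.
Subtree rooted at E contains: A, B, C, D, E, F
Count = 6

Answer: 6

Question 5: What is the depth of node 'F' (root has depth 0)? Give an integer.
Path from root to F: G -> E -> A -> F
Depth = number of edges = 3

Answer: 3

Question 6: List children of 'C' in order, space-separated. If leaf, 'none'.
Node C's children (from adjacency): (leaf)

Answer: none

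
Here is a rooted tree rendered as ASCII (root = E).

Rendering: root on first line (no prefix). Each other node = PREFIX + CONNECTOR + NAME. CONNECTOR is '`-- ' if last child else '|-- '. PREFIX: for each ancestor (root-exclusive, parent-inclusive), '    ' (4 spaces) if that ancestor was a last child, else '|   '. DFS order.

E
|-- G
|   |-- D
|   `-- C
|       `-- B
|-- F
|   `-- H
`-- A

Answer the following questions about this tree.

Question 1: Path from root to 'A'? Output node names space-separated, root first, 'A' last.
Answer: E A

Derivation:
Walk down from root: E -> A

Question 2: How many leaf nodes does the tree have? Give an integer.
Leaves (nodes with no children): A, B, D, H

Answer: 4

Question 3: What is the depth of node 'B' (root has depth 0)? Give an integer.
Answer: 3

Derivation:
Path from root to B: E -> G -> C -> B
Depth = number of edges = 3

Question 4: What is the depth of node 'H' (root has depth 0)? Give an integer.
Path from root to H: E -> F -> H
Depth = number of edges = 2

Answer: 2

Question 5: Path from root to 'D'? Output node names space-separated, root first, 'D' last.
Answer: E G D

Derivation:
Walk down from root: E -> G -> D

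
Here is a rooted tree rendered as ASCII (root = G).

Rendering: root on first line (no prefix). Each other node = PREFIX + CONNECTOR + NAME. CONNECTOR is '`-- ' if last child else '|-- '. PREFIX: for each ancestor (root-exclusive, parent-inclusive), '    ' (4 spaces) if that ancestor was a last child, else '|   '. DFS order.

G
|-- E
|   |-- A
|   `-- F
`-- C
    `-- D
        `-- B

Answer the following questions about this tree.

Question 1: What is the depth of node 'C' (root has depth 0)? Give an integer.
Path from root to C: G -> C
Depth = number of edges = 1

Answer: 1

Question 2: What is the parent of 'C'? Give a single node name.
Answer: G

Derivation:
Scan adjacency: C appears as child of G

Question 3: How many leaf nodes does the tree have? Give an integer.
Answer: 3

Derivation:
Leaves (nodes with no children): A, B, F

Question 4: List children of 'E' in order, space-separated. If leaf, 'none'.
Node E's children (from adjacency): A, F

Answer: A F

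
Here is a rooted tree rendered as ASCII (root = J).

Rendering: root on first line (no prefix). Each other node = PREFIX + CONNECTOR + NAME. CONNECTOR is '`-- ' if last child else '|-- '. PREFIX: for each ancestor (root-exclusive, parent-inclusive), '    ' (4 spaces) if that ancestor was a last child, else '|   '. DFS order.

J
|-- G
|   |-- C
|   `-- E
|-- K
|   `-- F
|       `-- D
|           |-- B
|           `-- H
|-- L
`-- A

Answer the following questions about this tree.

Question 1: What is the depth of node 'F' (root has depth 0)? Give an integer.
Answer: 2

Derivation:
Path from root to F: J -> K -> F
Depth = number of edges = 2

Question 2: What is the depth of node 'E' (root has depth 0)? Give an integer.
Path from root to E: J -> G -> E
Depth = number of edges = 2

Answer: 2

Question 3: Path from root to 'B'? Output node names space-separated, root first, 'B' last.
Answer: J K F D B

Derivation:
Walk down from root: J -> K -> F -> D -> B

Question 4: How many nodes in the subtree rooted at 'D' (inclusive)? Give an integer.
Answer: 3

Derivation:
Subtree rooted at D contains: B, D, H
Count = 3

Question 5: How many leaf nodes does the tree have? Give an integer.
Leaves (nodes with no children): A, B, C, E, H, L

Answer: 6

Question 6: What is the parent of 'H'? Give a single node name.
Scan adjacency: H appears as child of D

Answer: D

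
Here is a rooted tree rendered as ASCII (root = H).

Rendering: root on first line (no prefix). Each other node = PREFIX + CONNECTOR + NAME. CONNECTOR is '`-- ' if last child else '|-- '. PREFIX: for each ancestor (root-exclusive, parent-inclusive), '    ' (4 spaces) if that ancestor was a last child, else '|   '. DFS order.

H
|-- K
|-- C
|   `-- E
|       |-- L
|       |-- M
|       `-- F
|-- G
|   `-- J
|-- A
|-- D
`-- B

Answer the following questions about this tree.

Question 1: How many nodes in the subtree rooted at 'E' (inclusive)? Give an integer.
Answer: 4

Derivation:
Subtree rooted at E contains: E, F, L, M
Count = 4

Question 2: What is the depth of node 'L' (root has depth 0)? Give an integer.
Answer: 3

Derivation:
Path from root to L: H -> C -> E -> L
Depth = number of edges = 3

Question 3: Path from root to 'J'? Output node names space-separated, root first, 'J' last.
Walk down from root: H -> G -> J

Answer: H G J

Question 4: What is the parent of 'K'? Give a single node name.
Scan adjacency: K appears as child of H

Answer: H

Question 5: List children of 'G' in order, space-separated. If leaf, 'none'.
Answer: J

Derivation:
Node G's children (from adjacency): J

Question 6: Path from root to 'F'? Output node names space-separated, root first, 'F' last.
Answer: H C E F

Derivation:
Walk down from root: H -> C -> E -> F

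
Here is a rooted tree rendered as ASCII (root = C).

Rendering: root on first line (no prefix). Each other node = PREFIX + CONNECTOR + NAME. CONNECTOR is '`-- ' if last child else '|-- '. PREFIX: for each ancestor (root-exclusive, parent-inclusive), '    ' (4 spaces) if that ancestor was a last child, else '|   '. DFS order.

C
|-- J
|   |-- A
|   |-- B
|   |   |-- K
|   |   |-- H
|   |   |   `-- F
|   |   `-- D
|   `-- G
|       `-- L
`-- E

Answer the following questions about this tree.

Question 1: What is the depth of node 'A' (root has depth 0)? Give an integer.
Path from root to A: C -> J -> A
Depth = number of edges = 2

Answer: 2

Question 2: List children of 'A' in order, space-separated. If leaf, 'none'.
Node A's children (from adjacency): (leaf)

Answer: none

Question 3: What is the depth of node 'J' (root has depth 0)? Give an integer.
Path from root to J: C -> J
Depth = number of edges = 1

Answer: 1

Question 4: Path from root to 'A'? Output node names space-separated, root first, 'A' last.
Walk down from root: C -> J -> A

Answer: C J A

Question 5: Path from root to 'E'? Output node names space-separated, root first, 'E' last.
Walk down from root: C -> E

Answer: C E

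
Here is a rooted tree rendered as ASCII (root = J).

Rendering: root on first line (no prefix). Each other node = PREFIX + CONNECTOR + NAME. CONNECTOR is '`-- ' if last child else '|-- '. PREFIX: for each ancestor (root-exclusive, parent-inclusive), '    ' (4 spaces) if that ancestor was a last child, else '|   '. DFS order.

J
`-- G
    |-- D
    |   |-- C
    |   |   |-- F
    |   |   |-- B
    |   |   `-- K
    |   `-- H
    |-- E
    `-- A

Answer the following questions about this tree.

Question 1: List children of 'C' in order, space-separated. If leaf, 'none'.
Node C's children (from adjacency): F, B, K

Answer: F B K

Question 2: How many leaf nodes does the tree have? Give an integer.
Answer: 6

Derivation:
Leaves (nodes with no children): A, B, E, F, H, K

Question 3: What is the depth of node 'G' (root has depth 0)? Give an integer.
Answer: 1

Derivation:
Path from root to G: J -> G
Depth = number of edges = 1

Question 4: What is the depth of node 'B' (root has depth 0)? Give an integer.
Answer: 4

Derivation:
Path from root to B: J -> G -> D -> C -> B
Depth = number of edges = 4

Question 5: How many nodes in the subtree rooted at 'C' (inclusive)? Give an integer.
Subtree rooted at C contains: B, C, F, K
Count = 4

Answer: 4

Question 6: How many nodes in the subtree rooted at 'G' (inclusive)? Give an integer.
Subtree rooted at G contains: A, B, C, D, E, F, G, H, K
Count = 9

Answer: 9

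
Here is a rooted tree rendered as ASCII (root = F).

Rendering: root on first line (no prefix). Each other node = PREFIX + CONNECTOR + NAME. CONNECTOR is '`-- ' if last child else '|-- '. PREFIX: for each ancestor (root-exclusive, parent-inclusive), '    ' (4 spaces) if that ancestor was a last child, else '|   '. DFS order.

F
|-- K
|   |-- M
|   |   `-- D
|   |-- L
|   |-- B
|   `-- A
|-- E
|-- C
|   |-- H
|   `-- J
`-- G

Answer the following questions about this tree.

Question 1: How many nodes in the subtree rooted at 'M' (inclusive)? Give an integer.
Answer: 2

Derivation:
Subtree rooted at M contains: D, M
Count = 2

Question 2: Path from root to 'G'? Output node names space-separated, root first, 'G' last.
Walk down from root: F -> G

Answer: F G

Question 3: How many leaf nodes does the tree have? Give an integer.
Answer: 8

Derivation:
Leaves (nodes with no children): A, B, D, E, G, H, J, L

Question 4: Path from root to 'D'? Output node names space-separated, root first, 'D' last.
Walk down from root: F -> K -> M -> D

Answer: F K M D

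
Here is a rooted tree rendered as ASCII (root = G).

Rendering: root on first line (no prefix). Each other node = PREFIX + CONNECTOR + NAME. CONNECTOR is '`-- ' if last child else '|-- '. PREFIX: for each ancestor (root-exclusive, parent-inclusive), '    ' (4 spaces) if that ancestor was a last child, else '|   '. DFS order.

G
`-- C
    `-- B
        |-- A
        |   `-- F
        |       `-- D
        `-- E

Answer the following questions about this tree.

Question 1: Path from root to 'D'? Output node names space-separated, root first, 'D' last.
Answer: G C B A F D

Derivation:
Walk down from root: G -> C -> B -> A -> F -> D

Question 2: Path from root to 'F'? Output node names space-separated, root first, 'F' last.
Walk down from root: G -> C -> B -> A -> F

Answer: G C B A F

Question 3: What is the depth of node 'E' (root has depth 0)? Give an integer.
Path from root to E: G -> C -> B -> E
Depth = number of edges = 3

Answer: 3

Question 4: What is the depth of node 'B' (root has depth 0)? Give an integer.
Answer: 2

Derivation:
Path from root to B: G -> C -> B
Depth = number of edges = 2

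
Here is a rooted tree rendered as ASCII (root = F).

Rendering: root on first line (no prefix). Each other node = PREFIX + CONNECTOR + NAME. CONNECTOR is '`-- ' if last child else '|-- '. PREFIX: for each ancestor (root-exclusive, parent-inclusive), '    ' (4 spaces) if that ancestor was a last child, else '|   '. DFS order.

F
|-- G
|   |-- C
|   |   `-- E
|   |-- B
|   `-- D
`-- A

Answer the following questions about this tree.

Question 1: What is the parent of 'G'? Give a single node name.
Scan adjacency: G appears as child of F

Answer: F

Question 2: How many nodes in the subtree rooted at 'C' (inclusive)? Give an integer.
Subtree rooted at C contains: C, E
Count = 2

Answer: 2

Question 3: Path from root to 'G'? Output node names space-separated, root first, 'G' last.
Answer: F G

Derivation:
Walk down from root: F -> G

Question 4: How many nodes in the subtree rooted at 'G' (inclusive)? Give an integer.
Answer: 5

Derivation:
Subtree rooted at G contains: B, C, D, E, G
Count = 5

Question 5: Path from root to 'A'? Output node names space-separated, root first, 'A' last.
Walk down from root: F -> A

Answer: F A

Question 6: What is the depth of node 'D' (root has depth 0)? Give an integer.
Answer: 2

Derivation:
Path from root to D: F -> G -> D
Depth = number of edges = 2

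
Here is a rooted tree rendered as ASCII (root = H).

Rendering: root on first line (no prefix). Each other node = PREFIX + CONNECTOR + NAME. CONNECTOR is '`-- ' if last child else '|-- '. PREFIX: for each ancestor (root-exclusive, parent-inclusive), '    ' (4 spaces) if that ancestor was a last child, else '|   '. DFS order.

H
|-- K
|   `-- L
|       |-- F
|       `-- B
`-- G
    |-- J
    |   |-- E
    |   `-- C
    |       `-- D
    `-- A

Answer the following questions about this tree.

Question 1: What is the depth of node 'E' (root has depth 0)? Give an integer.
Path from root to E: H -> G -> J -> E
Depth = number of edges = 3

Answer: 3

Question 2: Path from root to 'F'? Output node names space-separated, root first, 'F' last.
Walk down from root: H -> K -> L -> F

Answer: H K L F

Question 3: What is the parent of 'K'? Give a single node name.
Scan adjacency: K appears as child of H

Answer: H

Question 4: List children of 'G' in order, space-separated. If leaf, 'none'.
Answer: J A

Derivation:
Node G's children (from adjacency): J, A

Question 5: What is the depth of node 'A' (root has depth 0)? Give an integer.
Answer: 2

Derivation:
Path from root to A: H -> G -> A
Depth = number of edges = 2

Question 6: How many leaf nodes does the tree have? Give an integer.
Leaves (nodes with no children): A, B, D, E, F

Answer: 5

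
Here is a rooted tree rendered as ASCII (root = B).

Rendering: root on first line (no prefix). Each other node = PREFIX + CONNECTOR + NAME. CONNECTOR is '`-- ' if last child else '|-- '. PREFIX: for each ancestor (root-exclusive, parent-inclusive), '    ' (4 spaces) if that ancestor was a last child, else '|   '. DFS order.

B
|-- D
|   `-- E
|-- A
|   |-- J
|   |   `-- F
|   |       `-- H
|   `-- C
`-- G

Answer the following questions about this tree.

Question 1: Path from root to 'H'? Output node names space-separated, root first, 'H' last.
Answer: B A J F H

Derivation:
Walk down from root: B -> A -> J -> F -> H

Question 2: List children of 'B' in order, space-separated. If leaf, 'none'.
Node B's children (from adjacency): D, A, G

Answer: D A G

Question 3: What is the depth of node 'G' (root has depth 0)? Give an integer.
Answer: 1

Derivation:
Path from root to G: B -> G
Depth = number of edges = 1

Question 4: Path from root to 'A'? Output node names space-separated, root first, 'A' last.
Walk down from root: B -> A

Answer: B A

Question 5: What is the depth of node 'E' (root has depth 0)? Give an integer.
Answer: 2

Derivation:
Path from root to E: B -> D -> E
Depth = number of edges = 2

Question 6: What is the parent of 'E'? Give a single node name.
Answer: D

Derivation:
Scan adjacency: E appears as child of D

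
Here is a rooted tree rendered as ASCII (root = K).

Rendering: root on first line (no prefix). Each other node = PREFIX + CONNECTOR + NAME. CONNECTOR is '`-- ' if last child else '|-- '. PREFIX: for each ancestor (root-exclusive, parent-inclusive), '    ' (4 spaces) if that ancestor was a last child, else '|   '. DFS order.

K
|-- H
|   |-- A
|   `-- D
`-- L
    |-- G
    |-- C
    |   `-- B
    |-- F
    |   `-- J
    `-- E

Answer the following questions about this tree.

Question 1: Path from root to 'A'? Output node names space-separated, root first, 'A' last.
Answer: K H A

Derivation:
Walk down from root: K -> H -> A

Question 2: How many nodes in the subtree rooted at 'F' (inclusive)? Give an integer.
Answer: 2

Derivation:
Subtree rooted at F contains: F, J
Count = 2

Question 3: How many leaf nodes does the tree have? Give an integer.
Answer: 6

Derivation:
Leaves (nodes with no children): A, B, D, E, G, J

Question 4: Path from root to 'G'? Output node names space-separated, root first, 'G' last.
Walk down from root: K -> L -> G

Answer: K L G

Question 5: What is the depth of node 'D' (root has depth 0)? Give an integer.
Answer: 2

Derivation:
Path from root to D: K -> H -> D
Depth = number of edges = 2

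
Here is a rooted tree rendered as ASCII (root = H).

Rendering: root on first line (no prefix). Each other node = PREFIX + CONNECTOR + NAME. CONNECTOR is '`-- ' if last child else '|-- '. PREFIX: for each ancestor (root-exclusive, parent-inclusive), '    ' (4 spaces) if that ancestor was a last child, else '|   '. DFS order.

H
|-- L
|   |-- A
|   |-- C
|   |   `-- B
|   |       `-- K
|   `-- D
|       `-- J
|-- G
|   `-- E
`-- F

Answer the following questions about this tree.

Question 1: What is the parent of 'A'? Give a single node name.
Answer: L

Derivation:
Scan adjacency: A appears as child of L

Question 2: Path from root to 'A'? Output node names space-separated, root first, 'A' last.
Answer: H L A

Derivation:
Walk down from root: H -> L -> A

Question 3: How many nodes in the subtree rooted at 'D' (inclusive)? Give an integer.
Answer: 2

Derivation:
Subtree rooted at D contains: D, J
Count = 2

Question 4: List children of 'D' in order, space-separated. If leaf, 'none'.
Node D's children (from adjacency): J

Answer: J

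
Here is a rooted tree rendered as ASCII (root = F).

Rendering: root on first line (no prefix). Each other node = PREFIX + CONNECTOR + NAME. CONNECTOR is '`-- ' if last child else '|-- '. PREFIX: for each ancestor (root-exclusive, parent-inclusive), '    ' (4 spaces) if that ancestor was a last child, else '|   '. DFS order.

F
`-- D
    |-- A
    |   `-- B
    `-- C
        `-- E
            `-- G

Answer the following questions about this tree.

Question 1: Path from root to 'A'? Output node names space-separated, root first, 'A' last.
Walk down from root: F -> D -> A

Answer: F D A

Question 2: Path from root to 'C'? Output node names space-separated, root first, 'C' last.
Walk down from root: F -> D -> C

Answer: F D C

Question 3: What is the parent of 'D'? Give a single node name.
Answer: F

Derivation:
Scan adjacency: D appears as child of F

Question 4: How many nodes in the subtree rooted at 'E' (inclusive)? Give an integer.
Subtree rooted at E contains: E, G
Count = 2

Answer: 2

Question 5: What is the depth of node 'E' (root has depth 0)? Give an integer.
Answer: 3

Derivation:
Path from root to E: F -> D -> C -> E
Depth = number of edges = 3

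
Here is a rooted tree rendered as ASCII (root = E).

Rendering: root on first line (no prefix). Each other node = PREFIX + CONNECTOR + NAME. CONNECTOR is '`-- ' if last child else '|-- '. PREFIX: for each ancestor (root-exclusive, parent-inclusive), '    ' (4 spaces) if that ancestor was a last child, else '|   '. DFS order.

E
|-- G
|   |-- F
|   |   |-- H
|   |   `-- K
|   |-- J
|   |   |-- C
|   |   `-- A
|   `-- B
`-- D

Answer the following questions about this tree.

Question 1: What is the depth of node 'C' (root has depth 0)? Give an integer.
Path from root to C: E -> G -> J -> C
Depth = number of edges = 3

Answer: 3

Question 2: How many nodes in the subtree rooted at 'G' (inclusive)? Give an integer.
Subtree rooted at G contains: A, B, C, F, G, H, J, K
Count = 8

Answer: 8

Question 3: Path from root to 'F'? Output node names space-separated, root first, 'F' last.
Answer: E G F

Derivation:
Walk down from root: E -> G -> F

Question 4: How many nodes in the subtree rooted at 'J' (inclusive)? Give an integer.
Subtree rooted at J contains: A, C, J
Count = 3

Answer: 3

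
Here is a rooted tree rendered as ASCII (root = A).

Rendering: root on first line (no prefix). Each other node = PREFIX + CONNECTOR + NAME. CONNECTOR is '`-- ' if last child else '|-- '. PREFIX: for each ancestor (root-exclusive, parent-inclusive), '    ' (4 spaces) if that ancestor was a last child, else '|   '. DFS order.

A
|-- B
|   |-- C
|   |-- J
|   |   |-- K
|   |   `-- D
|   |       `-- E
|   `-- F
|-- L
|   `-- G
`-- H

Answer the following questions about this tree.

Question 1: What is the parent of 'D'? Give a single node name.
Answer: J

Derivation:
Scan adjacency: D appears as child of J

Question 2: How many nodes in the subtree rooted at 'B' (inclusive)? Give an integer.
Subtree rooted at B contains: B, C, D, E, F, J, K
Count = 7

Answer: 7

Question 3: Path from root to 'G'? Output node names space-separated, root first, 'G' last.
Walk down from root: A -> L -> G

Answer: A L G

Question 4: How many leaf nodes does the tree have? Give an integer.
Answer: 6

Derivation:
Leaves (nodes with no children): C, E, F, G, H, K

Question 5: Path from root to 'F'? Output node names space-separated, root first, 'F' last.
Answer: A B F

Derivation:
Walk down from root: A -> B -> F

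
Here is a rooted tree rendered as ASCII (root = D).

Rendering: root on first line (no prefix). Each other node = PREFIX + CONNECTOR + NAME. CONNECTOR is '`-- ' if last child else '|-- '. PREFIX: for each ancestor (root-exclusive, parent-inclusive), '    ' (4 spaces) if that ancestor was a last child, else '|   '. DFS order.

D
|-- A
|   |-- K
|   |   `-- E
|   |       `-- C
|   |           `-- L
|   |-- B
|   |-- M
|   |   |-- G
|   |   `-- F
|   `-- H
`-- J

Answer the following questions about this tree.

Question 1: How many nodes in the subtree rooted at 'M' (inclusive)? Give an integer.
Subtree rooted at M contains: F, G, M
Count = 3

Answer: 3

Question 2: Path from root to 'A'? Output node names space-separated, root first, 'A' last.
Answer: D A

Derivation:
Walk down from root: D -> A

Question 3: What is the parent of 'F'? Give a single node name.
Scan adjacency: F appears as child of M

Answer: M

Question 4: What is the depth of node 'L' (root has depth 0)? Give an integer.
Answer: 5

Derivation:
Path from root to L: D -> A -> K -> E -> C -> L
Depth = number of edges = 5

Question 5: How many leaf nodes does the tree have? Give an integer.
Answer: 6

Derivation:
Leaves (nodes with no children): B, F, G, H, J, L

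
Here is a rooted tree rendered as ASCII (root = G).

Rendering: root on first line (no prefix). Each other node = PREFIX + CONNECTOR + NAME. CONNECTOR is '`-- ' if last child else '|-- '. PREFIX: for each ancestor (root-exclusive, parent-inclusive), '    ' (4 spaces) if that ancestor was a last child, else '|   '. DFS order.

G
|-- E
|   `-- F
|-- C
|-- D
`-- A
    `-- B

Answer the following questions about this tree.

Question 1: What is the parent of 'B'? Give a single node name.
Scan adjacency: B appears as child of A

Answer: A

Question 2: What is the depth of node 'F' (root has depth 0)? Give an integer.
Answer: 2

Derivation:
Path from root to F: G -> E -> F
Depth = number of edges = 2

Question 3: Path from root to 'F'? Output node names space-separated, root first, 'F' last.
Answer: G E F

Derivation:
Walk down from root: G -> E -> F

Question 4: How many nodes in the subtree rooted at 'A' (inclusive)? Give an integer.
Answer: 2

Derivation:
Subtree rooted at A contains: A, B
Count = 2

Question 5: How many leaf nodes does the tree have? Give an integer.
Leaves (nodes with no children): B, C, D, F

Answer: 4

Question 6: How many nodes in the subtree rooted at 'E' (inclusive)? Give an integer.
Answer: 2

Derivation:
Subtree rooted at E contains: E, F
Count = 2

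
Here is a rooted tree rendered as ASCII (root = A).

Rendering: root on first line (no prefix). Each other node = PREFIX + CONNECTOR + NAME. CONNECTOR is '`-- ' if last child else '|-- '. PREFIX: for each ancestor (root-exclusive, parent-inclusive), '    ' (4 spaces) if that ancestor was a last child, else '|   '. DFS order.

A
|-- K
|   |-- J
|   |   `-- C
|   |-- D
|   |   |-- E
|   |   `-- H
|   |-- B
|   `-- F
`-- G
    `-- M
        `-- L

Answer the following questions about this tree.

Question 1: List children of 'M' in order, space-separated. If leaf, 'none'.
Node M's children (from adjacency): L

Answer: L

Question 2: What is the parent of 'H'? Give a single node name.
Scan adjacency: H appears as child of D

Answer: D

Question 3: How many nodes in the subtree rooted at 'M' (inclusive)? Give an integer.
Answer: 2

Derivation:
Subtree rooted at M contains: L, M
Count = 2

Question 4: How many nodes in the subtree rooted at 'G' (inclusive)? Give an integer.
Answer: 3

Derivation:
Subtree rooted at G contains: G, L, M
Count = 3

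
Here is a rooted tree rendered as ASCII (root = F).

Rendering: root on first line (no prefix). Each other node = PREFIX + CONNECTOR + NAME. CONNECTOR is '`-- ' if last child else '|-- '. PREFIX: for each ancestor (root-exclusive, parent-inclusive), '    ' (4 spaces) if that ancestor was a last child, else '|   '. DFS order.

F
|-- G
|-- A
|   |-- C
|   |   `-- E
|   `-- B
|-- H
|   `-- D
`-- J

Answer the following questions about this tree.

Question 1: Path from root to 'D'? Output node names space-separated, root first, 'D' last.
Answer: F H D

Derivation:
Walk down from root: F -> H -> D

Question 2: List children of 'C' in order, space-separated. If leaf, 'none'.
Answer: E

Derivation:
Node C's children (from adjacency): E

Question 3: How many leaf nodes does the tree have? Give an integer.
Leaves (nodes with no children): B, D, E, G, J

Answer: 5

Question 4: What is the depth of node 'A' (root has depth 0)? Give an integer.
Path from root to A: F -> A
Depth = number of edges = 1

Answer: 1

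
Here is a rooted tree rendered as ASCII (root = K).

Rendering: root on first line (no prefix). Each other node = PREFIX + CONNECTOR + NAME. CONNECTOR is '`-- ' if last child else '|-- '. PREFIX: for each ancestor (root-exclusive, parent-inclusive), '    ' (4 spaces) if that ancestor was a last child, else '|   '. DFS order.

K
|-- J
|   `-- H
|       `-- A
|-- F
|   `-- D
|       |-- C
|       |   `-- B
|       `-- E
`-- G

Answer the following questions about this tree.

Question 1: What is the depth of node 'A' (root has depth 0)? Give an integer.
Path from root to A: K -> J -> H -> A
Depth = number of edges = 3

Answer: 3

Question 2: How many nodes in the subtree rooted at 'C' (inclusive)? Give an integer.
Answer: 2

Derivation:
Subtree rooted at C contains: B, C
Count = 2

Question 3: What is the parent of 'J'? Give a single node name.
Scan adjacency: J appears as child of K

Answer: K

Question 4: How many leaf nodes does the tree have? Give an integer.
Answer: 4

Derivation:
Leaves (nodes with no children): A, B, E, G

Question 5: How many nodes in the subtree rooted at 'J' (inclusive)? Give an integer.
Answer: 3

Derivation:
Subtree rooted at J contains: A, H, J
Count = 3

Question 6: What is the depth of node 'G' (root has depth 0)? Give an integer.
Path from root to G: K -> G
Depth = number of edges = 1

Answer: 1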